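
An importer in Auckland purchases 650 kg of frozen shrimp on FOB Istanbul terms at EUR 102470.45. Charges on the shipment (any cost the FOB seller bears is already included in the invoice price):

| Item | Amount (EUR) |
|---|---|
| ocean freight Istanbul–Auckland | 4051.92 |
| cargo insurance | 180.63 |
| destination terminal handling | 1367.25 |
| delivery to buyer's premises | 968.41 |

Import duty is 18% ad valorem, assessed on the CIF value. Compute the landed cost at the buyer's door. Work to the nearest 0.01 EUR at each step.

Total landed cost: EUR 128245.20

FOB: the seller bears costs until goods are on board at the origin port; the buyer bears freight, insurance and all costs thereafter.
CIF value = FOB price + freight + insurance = 102470.45 + 4051.92 + 180.63 = 106703.00
Import duty = 106703.00 × 18% = 19206.54
Buyer bears: freight 4051.92 + insurance 180.63 + destination terminal 1367.25 + delivery 968.41 + duty 19206.54 = 25774.75
Landed cost = invoice 102470.45 + 25774.75 = 128245.20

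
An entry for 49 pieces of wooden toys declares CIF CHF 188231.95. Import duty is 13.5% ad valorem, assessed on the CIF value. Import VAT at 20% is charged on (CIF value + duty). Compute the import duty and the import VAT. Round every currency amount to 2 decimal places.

Import duty: CHF 25411.31; import VAT: CHF 42728.65

Import duty = 188231.95 × 13.5% = 25411.31
VAT base = CIF + duty = 188231.95 + 25411.31 = 213643.26
Import VAT = 213643.26 × 20% = 42728.65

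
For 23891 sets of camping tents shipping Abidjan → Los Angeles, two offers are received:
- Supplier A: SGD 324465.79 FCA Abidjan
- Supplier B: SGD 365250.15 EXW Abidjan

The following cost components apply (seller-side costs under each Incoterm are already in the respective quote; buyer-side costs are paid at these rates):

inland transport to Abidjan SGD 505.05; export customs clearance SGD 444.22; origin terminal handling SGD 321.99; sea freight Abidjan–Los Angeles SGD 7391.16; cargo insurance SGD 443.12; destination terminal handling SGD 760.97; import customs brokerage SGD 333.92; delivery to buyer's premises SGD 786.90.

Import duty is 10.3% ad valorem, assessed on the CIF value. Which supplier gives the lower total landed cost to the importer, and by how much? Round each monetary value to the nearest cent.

Supplier A is cheaper by SGD 46032.20

Supplier A (FCA):
CIF value = FCA price + origin terminal + freight + insurance = 324465.79 + 321.99 + 7391.16 + 443.12 = 332622.06
Import duty = 332622.06 × 10.3% = 34260.07
Buyer bears (A): 321.99 + 7391.16 + 443.12 + 760.97 + 333.92 + 786.90 = 10038.06
Landed cost (A) = invoice 324465.79 + 10038.06 + duty 34260.07 = 368763.92
Supplier B (EXW):
CIF value = EXW price + inland to port + export clearance + origin terminal + freight + insurance = 365250.15 + 505.05 + 444.22 + 321.99 + 7391.16 + 443.12 = 374355.69
Import duty = 374355.69 × 10.3% = 38558.64
Buyer bears (B): 505.05 + 444.22 + 321.99 + 7391.16 + 443.12 + 760.97 + 333.92 + 786.90 = 10987.33
Landed cost (B) = invoice 365250.15 + 10987.33 + duty 38558.64 = 414796.12
Difference = |368763.92 − 414796.12| = 46032.20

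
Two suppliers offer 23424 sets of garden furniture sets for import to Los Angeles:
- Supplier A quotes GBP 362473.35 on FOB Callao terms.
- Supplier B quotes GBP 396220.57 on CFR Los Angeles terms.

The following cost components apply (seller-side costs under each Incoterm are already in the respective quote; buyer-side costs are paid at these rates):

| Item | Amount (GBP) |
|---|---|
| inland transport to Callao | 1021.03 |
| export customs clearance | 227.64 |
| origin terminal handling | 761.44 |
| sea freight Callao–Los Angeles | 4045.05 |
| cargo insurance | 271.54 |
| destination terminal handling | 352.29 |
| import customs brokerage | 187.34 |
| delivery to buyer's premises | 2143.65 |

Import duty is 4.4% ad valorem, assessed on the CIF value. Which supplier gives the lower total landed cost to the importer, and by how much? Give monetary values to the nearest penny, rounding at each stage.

Supplier A (FOB):
CIF value = FOB price + freight + insurance = 362473.35 + 4045.05 + 271.54 = 366789.94
Import duty = 366789.94 × 4.4% = 16138.76
Buyer bears (A): 4045.05 + 271.54 + 352.29 + 187.34 + 2143.65 = 6999.87
Landed cost (A) = invoice 362473.35 + 6999.87 + duty 16138.76 = 385611.98
Supplier B (CFR):
CIF value = CFR price + insurance = 396220.57 + 271.54 = 396492.11
Import duty = 396492.11 × 4.4% = 17445.65
Buyer bears (B): 271.54 + 352.29 + 187.34 + 2143.65 = 2954.82
Landed cost (B) = invoice 396220.57 + 2954.82 + duty 17445.65 = 416621.04
Difference = |385611.98 − 416621.04| = 31009.06

Supplier A is cheaper by GBP 31009.06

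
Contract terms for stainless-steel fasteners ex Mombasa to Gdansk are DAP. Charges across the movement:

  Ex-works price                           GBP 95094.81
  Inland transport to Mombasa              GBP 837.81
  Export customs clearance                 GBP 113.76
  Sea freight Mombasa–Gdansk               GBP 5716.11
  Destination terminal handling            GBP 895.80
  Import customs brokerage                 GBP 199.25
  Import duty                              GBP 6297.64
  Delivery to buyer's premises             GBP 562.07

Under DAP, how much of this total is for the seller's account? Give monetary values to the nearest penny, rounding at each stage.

Seller's account: GBP 103220.36

DAP: the seller bears all costs to the named destination except import duty and clearance.
Seller's account: goods 95094.81 + inland to port 837.81 + export clearance 113.76 + freight 5716.11 + destination terminal 895.80 + delivery 562.07 = 103220.36
Buyer's account: brokerage 199.25 + duty 6297.64 = 6496.89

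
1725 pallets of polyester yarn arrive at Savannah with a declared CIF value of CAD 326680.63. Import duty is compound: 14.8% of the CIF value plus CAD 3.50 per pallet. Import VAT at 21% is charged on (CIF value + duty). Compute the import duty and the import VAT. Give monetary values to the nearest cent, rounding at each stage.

Import duty: CAD 54386.23; import VAT: CAD 80024.04

Ad valorem component: 326680.63 × 14.8% = 48348.73
Specific component: 1725 × 3.50 = 6037.50
Import duty = 48348.73 + 6037.50 = 54386.23
VAT base = CIF + duty = 326680.63 + 54386.23 = 381066.86
Import VAT = 381066.86 × 21% = 80024.04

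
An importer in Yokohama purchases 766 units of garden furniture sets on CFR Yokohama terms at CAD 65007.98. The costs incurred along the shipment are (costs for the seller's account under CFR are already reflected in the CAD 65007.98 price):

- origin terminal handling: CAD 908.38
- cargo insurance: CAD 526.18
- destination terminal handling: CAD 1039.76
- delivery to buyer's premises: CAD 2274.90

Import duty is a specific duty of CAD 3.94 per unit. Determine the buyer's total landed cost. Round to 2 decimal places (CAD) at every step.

Total landed cost: CAD 71866.86

CFR: the seller pays costs through ocean freight to the destination port, but not insurance.
Already in the invoice (seller's account under CFR): origin terminal — exclude.
CIF value = CFR price + insurance = 65007.98 + 526.18 = 65534.16
Import duty = 766 × 3.94 = 3018.04
Buyer bears: insurance 526.18 + destination terminal 1039.76 + delivery 2274.90 + duty 3018.04 = 6858.88
Landed cost = invoice 65007.98 + 6858.88 = 71866.86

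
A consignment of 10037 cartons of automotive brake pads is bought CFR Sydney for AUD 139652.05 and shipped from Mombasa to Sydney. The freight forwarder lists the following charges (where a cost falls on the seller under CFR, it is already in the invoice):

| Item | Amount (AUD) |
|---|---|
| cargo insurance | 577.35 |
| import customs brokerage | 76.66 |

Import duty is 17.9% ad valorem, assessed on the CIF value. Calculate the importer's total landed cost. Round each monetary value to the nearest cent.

Total landed cost: AUD 165407.12

CFR: the seller pays costs through ocean freight to the destination port, but not insurance.
CIF value = CFR price + insurance = 139652.05 + 577.35 = 140229.40
Import duty = 140229.40 × 17.9% = 25101.06
Buyer bears: insurance 577.35 + brokerage 76.66 + duty 25101.06 = 25755.07
Landed cost = invoice 139652.05 + 25755.07 = 165407.12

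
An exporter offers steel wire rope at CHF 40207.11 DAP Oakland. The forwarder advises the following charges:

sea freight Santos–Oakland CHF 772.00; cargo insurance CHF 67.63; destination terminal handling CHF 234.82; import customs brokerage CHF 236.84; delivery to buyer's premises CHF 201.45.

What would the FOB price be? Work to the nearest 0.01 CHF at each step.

FOB price: CHF 38931.21

Not relevant to the conversion: brokerage — on the buyer under both terms; not part of either seller's price.
From DAP to FOB, the seller no longer bears: freight, insurance, destination terminal, delivery.
FOB price = 40207.11 − 772.00 − 67.63 − 234.82 − 201.45 = 38931.21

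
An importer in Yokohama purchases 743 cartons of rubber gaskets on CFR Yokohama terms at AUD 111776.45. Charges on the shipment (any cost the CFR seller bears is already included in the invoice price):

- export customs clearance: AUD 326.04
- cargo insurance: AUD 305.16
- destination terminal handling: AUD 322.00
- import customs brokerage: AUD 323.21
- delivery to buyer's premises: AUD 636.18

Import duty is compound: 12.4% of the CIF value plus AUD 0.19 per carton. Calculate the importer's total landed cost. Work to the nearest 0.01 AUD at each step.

Total landed cost: AUD 127402.29

CFR: the seller pays costs through ocean freight to the destination port, but not insurance.
Already in the invoice (seller's account under CFR): export clearance — exclude.
CIF value = CFR price + insurance = 111776.45 + 305.16 = 112081.61
Ad valorem component: 112081.61 × 12.4% = 13898.12
Specific component: 743 × 0.19 = 141.17
Import duty = 13898.12 + 141.17 = 14039.29
Buyer bears: insurance 305.16 + destination terminal 322.00 + brokerage 323.21 + delivery 636.18 + duty 14039.29 = 15625.84
Landed cost = invoice 111776.45 + 15625.84 = 127402.29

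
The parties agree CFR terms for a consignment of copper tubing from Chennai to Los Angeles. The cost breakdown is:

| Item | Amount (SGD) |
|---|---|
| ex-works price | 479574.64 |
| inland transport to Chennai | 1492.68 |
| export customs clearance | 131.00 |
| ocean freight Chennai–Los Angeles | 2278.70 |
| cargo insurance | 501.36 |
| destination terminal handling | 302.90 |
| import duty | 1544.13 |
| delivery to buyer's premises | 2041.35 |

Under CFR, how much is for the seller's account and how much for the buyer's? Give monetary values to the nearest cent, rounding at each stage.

Seller: SGD 483477.02; buyer: SGD 4389.74

CFR: the seller pays costs through ocean freight to the destination port, but not insurance.
Seller's account: goods 479574.64 + inland to port 1492.68 + export clearance 131.00 + freight 2278.70 = 483477.02
Buyer's account: insurance 501.36 + destination terminal 302.90 + duty 1544.13 + delivery 2041.35 = 4389.74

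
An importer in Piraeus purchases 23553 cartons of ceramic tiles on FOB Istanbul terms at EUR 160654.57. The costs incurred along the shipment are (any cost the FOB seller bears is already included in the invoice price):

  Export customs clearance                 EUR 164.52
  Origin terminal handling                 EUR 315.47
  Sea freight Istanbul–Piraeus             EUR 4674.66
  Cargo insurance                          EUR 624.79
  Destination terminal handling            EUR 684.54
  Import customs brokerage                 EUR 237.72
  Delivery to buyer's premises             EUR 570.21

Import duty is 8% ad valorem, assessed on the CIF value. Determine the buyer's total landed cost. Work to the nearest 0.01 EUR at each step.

Total landed cost: EUR 180722.81

FOB: the seller bears costs until goods are on board at the origin port; the buyer bears freight, insurance and all costs thereafter.
Already in the invoice (seller's account under FOB): export clearance, origin terminal — exclude.
CIF value = FOB price + freight + insurance = 160654.57 + 4674.66 + 624.79 = 165954.02
Import duty = 165954.02 × 8% = 13276.32
Buyer bears: freight 4674.66 + insurance 624.79 + destination terminal 684.54 + brokerage 237.72 + delivery 570.21 + duty 13276.32 = 20068.24
Landed cost = invoice 160654.57 + 20068.24 = 180722.81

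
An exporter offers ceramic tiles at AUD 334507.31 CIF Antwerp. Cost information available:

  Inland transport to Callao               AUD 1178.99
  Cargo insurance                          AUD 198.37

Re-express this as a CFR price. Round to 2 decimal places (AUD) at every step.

Not relevant to the conversion: inland to port — on the seller under both CIF and CFR; already in the CIF price and stays in the CFR price.
From CIF to CFR, the seller no longer bears: insurance.
CFR price = 334507.31 − 198.37 = 334308.94

CFR price: AUD 334308.94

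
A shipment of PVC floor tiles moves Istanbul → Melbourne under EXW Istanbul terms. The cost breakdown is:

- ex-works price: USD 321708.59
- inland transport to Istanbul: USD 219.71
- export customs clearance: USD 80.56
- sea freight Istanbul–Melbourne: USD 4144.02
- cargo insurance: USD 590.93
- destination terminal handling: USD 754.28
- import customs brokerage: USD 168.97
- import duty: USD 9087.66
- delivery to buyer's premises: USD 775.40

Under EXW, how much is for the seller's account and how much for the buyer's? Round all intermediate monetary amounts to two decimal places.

EXW: the seller makes goods available at their premises; the buyer bears all onward costs.
Seller's account: goods 321708.59 = 321708.59
Buyer's account: inland to port 219.71 + export clearance 80.56 + freight 4144.02 + insurance 590.93 + destination terminal 754.28 + brokerage 168.97 + duty 9087.66 + delivery 775.40 = 15821.53

Seller: USD 321708.59; buyer: USD 15821.53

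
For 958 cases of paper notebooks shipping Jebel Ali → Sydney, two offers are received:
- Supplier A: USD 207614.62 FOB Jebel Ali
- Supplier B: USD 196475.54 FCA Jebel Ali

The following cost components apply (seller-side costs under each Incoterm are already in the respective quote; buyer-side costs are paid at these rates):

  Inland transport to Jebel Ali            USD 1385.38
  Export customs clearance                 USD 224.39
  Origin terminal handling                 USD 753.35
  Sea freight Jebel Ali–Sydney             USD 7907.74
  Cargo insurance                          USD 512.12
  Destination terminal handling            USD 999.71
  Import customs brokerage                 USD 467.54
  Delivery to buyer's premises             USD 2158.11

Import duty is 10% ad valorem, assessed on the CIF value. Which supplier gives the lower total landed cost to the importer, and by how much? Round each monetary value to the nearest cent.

Supplier B is cheaper by USD 11424.30

Supplier A (FOB):
CIF value = FOB price + freight + insurance = 207614.62 + 7907.74 + 512.12 = 216034.48
Import duty = 216034.48 × 10% = 21603.45
Buyer bears (A): 7907.74 + 512.12 + 999.71 + 467.54 + 2158.11 = 12045.22
Landed cost (A) = invoice 207614.62 + 12045.22 + duty 21603.45 = 241263.29
Supplier B (FCA):
CIF value = FCA price + origin terminal + freight + insurance = 196475.54 + 753.35 + 7907.74 + 512.12 = 205648.75
Import duty = 205648.75 × 10% = 20564.88
Buyer bears (B): 753.35 + 7907.74 + 512.12 + 999.71 + 467.54 + 2158.11 = 12798.57
Landed cost (B) = invoice 196475.54 + 12798.57 + duty 20564.88 = 229838.99
Difference = |241263.29 − 229838.99| = 11424.30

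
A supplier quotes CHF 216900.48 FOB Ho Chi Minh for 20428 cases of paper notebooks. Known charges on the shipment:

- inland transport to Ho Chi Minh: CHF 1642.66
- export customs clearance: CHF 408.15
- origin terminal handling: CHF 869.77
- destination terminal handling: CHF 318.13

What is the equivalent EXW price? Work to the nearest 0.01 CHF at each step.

EXW price: CHF 213979.90

Not relevant to the conversion: destination terminal — on the buyer under both terms; not part of either seller's price.
From FOB to EXW, the seller no longer bears: inland to port, export clearance, origin terminal.
EXW price = 216900.48 − 1642.66 − 408.15 − 869.77 = 213979.90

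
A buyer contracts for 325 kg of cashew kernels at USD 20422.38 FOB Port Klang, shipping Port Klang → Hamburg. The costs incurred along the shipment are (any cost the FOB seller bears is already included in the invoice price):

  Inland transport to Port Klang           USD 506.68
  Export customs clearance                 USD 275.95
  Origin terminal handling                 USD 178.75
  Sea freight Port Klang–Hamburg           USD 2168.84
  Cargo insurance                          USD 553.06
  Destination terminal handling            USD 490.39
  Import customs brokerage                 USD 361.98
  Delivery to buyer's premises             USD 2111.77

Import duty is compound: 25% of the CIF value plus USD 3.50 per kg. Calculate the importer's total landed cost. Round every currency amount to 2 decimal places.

Total landed cost: USD 33031.99

FOB: the seller bears costs until goods are on board at the origin port; the buyer bears freight, insurance and all costs thereafter.
Already in the invoice (seller's account under FOB): inland to port, export clearance, origin terminal — exclude.
CIF value = FOB price + freight + insurance = 20422.38 + 2168.84 + 553.06 = 23144.28
Ad valorem component: 23144.28 × 25% = 5786.07
Specific component: 325 × 3.50 = 1137.50
Import duty = 5786.07 + 1137.50 = 6923.57
Buyer bears: freight 2168.84 + insurance 553.06 + destination terminal 490.39 + brokerage 361.98 + delivery 2111.77 + duty 6923.57 = 12609.61
Landed cost = invoice 20422.38 + 12609.61 = 33031.99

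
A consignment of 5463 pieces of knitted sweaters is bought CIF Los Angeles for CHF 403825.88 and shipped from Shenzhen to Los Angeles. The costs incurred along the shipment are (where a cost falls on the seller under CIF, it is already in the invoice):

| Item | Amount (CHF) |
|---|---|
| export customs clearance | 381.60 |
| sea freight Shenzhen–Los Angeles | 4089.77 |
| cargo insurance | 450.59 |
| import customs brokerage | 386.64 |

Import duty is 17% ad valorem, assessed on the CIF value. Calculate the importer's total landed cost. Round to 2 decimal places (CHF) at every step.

Total landed cost: CHF 472862.92

CIF: the seller pays costs through ocean freight and marine insurance to the destination port.
Already in the invoice (seller's account under CIF): export clearance, freight, insurance — exclude.
The CIF price already equals the CIF value: 403825.88
Import duty = 403825.88 × 17% = 68650.40
Buyer bears: brokerage 386.64 + duty 68650.40 = 69037.04
Landed cost = invoice 403825.88 + 69037.04 = 472862.92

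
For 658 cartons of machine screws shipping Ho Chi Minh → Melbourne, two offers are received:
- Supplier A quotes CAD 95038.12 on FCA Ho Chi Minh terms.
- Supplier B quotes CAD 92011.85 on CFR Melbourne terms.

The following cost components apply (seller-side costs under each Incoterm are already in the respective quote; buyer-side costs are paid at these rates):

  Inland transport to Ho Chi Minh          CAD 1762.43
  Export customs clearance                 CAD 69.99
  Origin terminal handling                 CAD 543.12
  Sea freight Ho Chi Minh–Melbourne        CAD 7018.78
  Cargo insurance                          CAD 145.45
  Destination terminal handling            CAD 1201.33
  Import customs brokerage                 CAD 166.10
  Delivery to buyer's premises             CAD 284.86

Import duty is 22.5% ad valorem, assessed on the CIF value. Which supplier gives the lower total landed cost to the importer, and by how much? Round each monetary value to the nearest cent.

Supplier B is cheaper by CAD 12970.51

Supplier A (FCA):
CIF value = FCA price + origin terminal + freight + insurance = 95038.12 + 543.12 + 7018.78 + 145.45 = 102745.47
Import duty = 102745.47 × 22.5% = 23117.73
Buyer bears (A): 543.12 + 7018.78 + 145.45 + 1201.33 + 166.10 + 284.86 = 9359.64
Landed cost (A) = invoice 95038.12 + 9359.64 + duty 23117.73 = 127515.49
Supplier B (CFR):
CIF value = CFR price + insurance = 92011.85 + 145.45 = 92157.30
Import duty = 92157.30 × 22.5% = 20735.39
Buyer bears (B): 145.45 + 1201.33 + 166.10 + 284.86 = 1797.74
Landed cost (B) = invoice 92011.85 + 1797.74 + duty 20735.39 = 114544.98
Difference = |127515.49 − 114544.98| = 12970.51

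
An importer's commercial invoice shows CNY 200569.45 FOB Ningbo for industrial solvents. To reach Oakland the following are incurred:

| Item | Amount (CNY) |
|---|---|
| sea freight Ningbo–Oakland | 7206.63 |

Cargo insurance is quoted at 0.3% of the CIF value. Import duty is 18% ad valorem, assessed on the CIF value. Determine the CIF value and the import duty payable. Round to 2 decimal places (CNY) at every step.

Let C be the CIF value. C = FOB price + freight + 0.3% × C
C − 0.3% × C = 200569.45 + 7206.63
0.997 × C = 207776.08
C = 207776.08 / 0.997 = 208401.28
Insurance premium = 0.3% × 208401.28 = 625.20
Import duty = 208401.28 × 18% = 37512.23

CIF value: CNY 208401.28; import duty: CNY 37512.23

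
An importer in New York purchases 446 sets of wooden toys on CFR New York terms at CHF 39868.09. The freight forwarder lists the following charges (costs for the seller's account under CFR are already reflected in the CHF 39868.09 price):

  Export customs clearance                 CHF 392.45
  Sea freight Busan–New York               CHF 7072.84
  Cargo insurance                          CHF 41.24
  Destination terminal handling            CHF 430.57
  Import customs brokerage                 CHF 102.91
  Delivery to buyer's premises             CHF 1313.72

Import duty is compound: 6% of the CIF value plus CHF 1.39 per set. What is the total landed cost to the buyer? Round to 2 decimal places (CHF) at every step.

Total landed cost: CHF 44771.03

CFR: the seller pays costs through ocean freight to the destination port, but not insurance.
Already in the invoice (seller's account under CFR): export clearance, freight — exclude.
CIF value = CFR price + insurance = 39868.09 + 41.24 = 39909.33
Ad valorem component: 39909.33 × 6% = 2394.56
Specific component: 446 × 1.39 = 619.94
Import duty = 2394.56 + 619.94 = 3014.50
Buyer bears: insurance 41.24 + destination terminal 430.57 + brokerage 102.91 + delivery 1313.72 + duty 3014.50 = 4902.94
Landed cost = invoice 39868.09 + 4902.94 = 44771.03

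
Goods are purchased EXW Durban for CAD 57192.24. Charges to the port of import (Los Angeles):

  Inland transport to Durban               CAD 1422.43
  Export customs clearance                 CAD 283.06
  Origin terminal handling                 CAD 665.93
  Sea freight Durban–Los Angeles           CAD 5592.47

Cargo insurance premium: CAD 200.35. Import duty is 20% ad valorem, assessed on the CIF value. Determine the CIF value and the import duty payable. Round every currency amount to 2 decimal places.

CIF value: CAD 65356.48; import duty: CAD 13071.30

CIF = EXW price + pre-shipment costs + freight + insurance
CIF = 57192.24 + 1422.43 + 283.06 + 665.93 + 5592.47 + 200.35 = 65356.48
Import duty = 65356.48 × 20% = 13071.30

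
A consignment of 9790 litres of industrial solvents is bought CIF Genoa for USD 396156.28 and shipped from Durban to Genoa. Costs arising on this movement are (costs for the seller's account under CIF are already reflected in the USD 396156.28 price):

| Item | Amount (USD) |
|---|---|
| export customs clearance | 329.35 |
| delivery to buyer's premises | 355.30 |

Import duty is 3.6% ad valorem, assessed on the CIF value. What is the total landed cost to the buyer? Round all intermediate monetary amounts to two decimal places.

Total landed cost: USD 410773.21

CIF: the seller pays costs through ocean freight and marine insurance to the destination port.
Already in the invoice (seller's account under CIF): export clearance — exclude.
The CIF price already equals the CIF value: 396156.28
Import duty = 396156.28 × 3.6% = 14261.63
Buyer bears: delivery 355.30 + duty 14261.63 = 14616.93
Landed cost = invoice 396156.28 + 14616.93 = 410773.21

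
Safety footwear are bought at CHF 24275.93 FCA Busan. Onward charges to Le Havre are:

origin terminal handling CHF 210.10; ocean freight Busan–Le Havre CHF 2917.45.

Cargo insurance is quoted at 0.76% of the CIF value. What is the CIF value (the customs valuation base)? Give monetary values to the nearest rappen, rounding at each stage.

CIF value: CHF 27613.34

Let C be the CIF value. C = FCA price + pre-shipment costs + freight + 0.76% × C
C − 0.76% × C = 24275.93 + 210.10 + 2917.45
0.9924 × C = 27403.48
C = 27403.48 / 0.9924 = 27613.34
Insurance premium = 0.76% × 27613.34 = 209.86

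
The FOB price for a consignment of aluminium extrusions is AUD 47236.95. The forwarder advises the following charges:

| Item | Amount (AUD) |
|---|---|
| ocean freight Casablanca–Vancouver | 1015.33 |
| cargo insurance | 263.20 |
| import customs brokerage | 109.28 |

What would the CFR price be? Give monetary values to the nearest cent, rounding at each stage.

Not relevant to the conversion: insurance, brokerage — on the buyer under both terms; not part of either seller's price.
From FOB to CFR, the seller additionally bears: freight.
CFR price = 47236.95 + 1015.33 = 48252.28

CFR price: AUD 48252.28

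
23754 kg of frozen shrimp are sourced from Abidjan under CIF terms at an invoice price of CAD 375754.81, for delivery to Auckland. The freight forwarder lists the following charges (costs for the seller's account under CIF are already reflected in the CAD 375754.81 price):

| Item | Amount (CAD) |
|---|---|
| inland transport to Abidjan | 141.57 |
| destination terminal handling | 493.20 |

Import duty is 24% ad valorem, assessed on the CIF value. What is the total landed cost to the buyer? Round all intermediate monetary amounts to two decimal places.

Total landed cost: CAD 466429.16

CIF: the seller pays costs through ocean freight and marine insurance to the destination port.
Already in the invoice (seller's account under CIF): inland to port — exclude.
The CIF price already equals the CIF value: 375754.81
Import duty = 375754.81 × 24% = 90181.15
Buyer bears: destination terminal 493.20 + duty 90181.15 = 90674.35
Landed cost = invoice 375754.81 + 90674.35 = 466429.16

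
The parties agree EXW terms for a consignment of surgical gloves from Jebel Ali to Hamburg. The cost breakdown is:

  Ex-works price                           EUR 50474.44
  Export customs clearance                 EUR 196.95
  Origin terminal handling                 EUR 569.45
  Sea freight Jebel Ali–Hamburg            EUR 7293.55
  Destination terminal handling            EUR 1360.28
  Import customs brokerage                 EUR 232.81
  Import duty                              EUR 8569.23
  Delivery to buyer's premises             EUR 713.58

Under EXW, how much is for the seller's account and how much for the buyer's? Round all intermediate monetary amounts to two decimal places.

EXW: the seller makes goods available at their premises; the buyer bears all onward costs.
Seller's account: goods 50474.44 = 50474.44
Buyer's account: export clearance 196.95 + origin terminal 569.45 + freight 7293.55 + destination terminal 1360.28 + brokerage 232.81 + duty 8569.23 + delivery 713.58 = 18935.85

Seller: EUR 50474.44; buyer: EUR 18935.85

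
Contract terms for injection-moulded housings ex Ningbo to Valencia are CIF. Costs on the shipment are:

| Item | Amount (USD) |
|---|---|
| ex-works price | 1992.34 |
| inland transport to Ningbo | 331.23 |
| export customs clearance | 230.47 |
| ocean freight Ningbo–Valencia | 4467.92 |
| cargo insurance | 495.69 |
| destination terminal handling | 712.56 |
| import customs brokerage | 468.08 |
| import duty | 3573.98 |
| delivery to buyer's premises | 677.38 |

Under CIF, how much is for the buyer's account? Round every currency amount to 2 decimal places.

CIF: the seller pays costs through ocean freight and marine insurance to the destination port.
Seller's account: goods 1992.34 + inland to port 331.23 + export clearance 230.47 + freight 4467.92 + insurance 495.69 = 7517.65
Buyer's account: destination terminal 712.56 + brokerage 468.08 + duty 3573.98 + delivery 677.38 = 5432.00

Buyer's account: USD 5432.00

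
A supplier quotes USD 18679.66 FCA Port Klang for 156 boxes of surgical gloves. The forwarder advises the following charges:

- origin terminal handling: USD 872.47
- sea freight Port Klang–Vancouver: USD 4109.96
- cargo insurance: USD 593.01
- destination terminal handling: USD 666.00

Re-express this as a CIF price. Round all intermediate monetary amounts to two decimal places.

Not relevant to the conversion: destination terminal — on the buyer under both terms; not part of either seller's price.
From FCA to CIF, the seller additionally bears: origin terminal, freight, insurance.
CIF price = 18679.66 + 872.47 + 4109.96 + 593.01 = 24255.10

CIF price: USD 24255.10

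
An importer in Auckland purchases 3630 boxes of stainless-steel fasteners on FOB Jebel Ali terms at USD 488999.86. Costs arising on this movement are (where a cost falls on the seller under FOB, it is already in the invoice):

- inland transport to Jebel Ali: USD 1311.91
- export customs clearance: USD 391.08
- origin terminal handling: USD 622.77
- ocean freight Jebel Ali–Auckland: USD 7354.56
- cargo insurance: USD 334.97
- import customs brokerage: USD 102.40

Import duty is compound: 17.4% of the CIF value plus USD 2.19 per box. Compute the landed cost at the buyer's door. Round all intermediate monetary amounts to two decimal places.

FOB: the seller bears costs until goods are on board at the origin port; the buyer bears freight, insurance and all costs thereafter.
Already in the invoice (seller's account under FOB): inland to port, export clearance, origin terminal — exclude.
CIF value = FOB price + freight + insurance = 488999.86 + 7354.56 + 334.97 = 496689.39
Ad valorem component: 496689.39 × 17.4% = 86423.95
Specific component: 3630 × 2.19 = 7949.70
Import duty = 86423.95 + 7949.70 = 94373.65
Buyer bears: freight 7354.56 + insurance 334.97 + brokerage 102.40 + duty 94373.65 = 102165.58
Landed cost = invoice 488999.86 + 102165.58 = 591165.44

Total landed cost: USD 591165.44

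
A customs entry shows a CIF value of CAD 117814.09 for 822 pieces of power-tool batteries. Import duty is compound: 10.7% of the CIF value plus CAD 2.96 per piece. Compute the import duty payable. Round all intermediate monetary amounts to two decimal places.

Import duty: CAD 15039.23

Ad valorem component: 117814.09 × 10.7% = 12606.11
Specific component: 822 × 2.96 = 2433.12
Import duty = 12606.11 + 2433.12 = 15039.23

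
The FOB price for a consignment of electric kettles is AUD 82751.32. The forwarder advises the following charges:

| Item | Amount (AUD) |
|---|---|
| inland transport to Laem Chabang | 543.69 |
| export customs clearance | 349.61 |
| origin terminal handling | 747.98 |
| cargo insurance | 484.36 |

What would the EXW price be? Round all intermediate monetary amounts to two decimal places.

EXW price: AUD 81110.04

Not relevant to the conversion: insurance — on the buyer under both terms; not part of either seller's price.
From FOB to EXW, the seller no longer bears: inland to port, export clearance, origin terminal.
EXW price = 82751.32 − 543.69 − 349.61 − 747.98 = 81110.04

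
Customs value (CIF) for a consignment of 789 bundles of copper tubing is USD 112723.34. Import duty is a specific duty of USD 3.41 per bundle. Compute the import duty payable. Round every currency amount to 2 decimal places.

Import duty = 789 × 3.41 = 2690.49

Import duty: USD 2690.49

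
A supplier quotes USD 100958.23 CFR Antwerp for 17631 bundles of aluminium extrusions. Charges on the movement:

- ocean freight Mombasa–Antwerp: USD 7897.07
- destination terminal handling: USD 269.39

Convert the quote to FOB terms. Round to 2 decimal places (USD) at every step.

FOB price: USD 93061.16

Not relevant to the conversion: destination terminal — on the buyer under both terms; not part of either seller's price.
From CFR to FOB, the seller no longer bears: freight.
FOB price = 100958.23 − 7897.07 = 93061.16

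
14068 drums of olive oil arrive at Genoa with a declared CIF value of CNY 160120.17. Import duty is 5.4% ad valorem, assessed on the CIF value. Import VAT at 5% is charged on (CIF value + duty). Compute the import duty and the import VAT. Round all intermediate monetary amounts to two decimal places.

Import duty: CNY 8646.49; import VAT: CNY 8438.33

Import duty = 160120.17 × 5.4% = 8646.49
VAT base = CIF + duty = 160120.17 + 8646.49 = 168766.66
Import VAT = 168766.66 × 5% = 8438.33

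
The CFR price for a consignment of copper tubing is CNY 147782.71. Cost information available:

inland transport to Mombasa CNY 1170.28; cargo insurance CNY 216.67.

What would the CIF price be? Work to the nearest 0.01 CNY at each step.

Not relevant to the conversion: inland to port — on the seller under both CFR and CIF; already in the CFR price and stays in the CIF price.
From CFR to CIF, the seller additionally bears: insurance.
CIF price = 147782.71 + 216.67 = 147999.38

CIF price: CNY 147999.38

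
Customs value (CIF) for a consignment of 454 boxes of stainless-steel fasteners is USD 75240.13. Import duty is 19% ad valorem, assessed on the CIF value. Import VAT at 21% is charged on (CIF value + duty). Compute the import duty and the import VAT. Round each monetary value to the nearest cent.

Import duty: USD 14295.62; import VAT: USD 18802.51

Import duty = 75240.13 × 19% = 14295.62
VAT base = CIF + duty = 75240.13 + 14295.62 = 89535.75
Import VAT = 89535.75 × 21% = 18802.51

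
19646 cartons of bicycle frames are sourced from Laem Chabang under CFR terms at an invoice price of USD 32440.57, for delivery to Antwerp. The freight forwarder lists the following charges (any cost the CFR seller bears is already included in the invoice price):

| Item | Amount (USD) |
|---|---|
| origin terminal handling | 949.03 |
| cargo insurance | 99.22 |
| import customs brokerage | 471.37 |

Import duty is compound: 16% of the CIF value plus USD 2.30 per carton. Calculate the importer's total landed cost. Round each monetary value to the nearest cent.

CFR: the seller pays costs through ocean freight to the destination port, but not insurance.
Already in the invoice (seller's account under CFR): origin terminal — exclude.
CIF value = CFR price + insurance = 32440.57 + 99.22 = 32539.79
Ad valorem component: 32539.79 × 16% = 5206.37
Specific component: 19646 × 2.30 = 45185.80
Import duty = 5206.37 + 45185.80 = 50392.17
Buyer bears: insurance 99.22 + brokerage 471.37 + duty 50392.17 = 50962.76
Landed cost = invoice 32440.57 + 50962.76 = 83403.33

Total landed cost: USD 83403.33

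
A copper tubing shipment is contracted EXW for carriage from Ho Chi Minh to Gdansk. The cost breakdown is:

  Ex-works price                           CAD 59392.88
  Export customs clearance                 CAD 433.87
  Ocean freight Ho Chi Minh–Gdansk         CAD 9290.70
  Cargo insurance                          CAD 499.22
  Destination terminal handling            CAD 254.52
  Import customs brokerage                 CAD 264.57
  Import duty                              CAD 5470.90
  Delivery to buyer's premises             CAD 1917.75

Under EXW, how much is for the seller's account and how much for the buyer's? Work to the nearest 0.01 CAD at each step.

Seller: CAD 59392.88; buyer: CAD 18131.53

EXW: the seller makes goods available at their premises; the buyer bears all onward costs.
Seller's account: goods 59392.88 = 59392.88
Buyer's account: export clearance 433.87 + freight 9290.70 + insurance 499.22 + destination terminal 254.52 + brokerage 264.57 + duty 5470.90 + delivery 1917.75 = 18131.53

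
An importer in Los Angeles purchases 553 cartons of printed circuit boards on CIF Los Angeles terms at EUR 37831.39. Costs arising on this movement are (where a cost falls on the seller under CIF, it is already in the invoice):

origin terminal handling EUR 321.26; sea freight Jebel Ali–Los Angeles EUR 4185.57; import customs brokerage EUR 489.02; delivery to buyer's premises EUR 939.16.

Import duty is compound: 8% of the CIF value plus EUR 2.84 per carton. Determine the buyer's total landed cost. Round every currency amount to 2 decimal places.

CIF: the seller pays costs through ocean freight and marine insurance to the destination port.
Already in the invoice (seller's account under CIF): origin terminal, freight — exclude.
The CIF price already equals the CIF value: 37831.39
Ad valorem component: 37831.39 × 8% = 3026.51
Specific component: 553 × 2.84 = 1570.52
Import duty = 3026.51 + 1570.52 = 4597.03
Buyer bears: brokerage 489.02 + delivery 939.16 + duty 4597.03 = 6025.21
Landed cost = invoice 37831.39 + 6025.21 = 43856.60

Total landed cost: EUR 43856.60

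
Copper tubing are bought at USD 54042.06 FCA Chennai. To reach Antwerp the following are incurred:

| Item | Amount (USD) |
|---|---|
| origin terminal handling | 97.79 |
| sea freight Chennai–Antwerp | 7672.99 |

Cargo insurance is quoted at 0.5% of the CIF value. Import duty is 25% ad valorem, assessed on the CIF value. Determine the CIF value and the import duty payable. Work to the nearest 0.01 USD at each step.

Let C be the CIF value. C = FCA price + pre-shipment costs + freight + 0.5% × C
C − 0.5% × C = 54042.06 + 97.79 + 7672.99
0.995 × C = 61812.84
C = 61812.84 / 0.995 = 62123.46
Insurance premium = 0.5% × 62123.46 = 310.62
Import duty = 62123.46 × 25% = 15530.87

CIF value: USD 62123.46; import duty: USD 15530.87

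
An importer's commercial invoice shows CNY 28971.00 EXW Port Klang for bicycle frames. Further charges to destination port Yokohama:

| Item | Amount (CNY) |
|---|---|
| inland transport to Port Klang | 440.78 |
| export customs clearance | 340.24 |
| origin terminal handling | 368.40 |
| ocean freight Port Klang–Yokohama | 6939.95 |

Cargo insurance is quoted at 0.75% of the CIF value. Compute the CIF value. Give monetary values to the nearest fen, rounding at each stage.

Let C be the CIF value. C = EXW price + pre-shipment costs + freight + 0.75% × C
C − 0.75% × C = 28971.00 + 440.78 + 340.24 + 368.40 + 6939.95
0.9925 × C = 37060.37
C = 37060.37 / 0.9925 = 37340.42
Insurance premium = 0.75% × 37340.42 = 280.05

CIF value: CNY 37340.42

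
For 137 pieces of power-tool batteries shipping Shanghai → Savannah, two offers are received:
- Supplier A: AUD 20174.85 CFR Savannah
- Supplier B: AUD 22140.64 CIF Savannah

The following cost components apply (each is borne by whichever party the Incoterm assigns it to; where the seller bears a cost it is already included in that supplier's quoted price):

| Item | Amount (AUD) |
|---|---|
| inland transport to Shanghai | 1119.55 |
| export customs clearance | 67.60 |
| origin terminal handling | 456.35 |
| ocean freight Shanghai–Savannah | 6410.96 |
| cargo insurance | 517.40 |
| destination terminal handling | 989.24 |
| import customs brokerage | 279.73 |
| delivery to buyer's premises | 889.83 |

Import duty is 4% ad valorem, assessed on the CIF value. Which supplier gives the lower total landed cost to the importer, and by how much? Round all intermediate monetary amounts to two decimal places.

Supplier A (CFR):
CIF value = CFR price + insurance = 20174.85 + 517.40 = 20692.25
Import duty = 20692.25 × 4% = 827.69
Buyer bears (A): 517.40 + 989.24 + 279.73 + 889.83 = 2676.20
Landed cost (A) = invoice 20174.85 + 2676.20 + duty 827.69 = 23678.74
Supplier B (CIF):
The CIF price already equals the CIF value: 22140.64
Import duty = 22140.64 × 4% = 885.63
Buyer bears (B): 989.24 + 279.73 + 889.83 = 2158.80
Landed cost (B) = invoice 22140.64 + 2158.80 + duty 885.63 = 25185.07
Difference = |23678.74 − 25185.07| = 1506.33

Supplier A is cheaper by AUD 1506.33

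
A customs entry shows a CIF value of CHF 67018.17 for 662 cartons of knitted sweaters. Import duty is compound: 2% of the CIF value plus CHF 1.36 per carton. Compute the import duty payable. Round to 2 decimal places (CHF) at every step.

Ad valorem component: 67018.17 × 2% = 1340.36
Specific component: 662 × 1.36 = 900.32
Import duty = 1340.36 + 900.32 = 2240.68

Import duty: CHF 2240.68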